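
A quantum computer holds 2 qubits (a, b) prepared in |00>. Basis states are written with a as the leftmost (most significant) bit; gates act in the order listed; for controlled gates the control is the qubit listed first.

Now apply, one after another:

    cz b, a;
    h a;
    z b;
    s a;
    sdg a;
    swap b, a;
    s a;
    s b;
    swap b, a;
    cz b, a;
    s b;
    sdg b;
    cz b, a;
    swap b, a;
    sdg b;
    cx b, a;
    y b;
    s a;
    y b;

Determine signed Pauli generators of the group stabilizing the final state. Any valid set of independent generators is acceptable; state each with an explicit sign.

The stabilizer group can be generated by +XY, +ZZ, among other valid generating sets. Key observation: gates 8-15 undo each other exactly, leaving only the rest of the circuit to track.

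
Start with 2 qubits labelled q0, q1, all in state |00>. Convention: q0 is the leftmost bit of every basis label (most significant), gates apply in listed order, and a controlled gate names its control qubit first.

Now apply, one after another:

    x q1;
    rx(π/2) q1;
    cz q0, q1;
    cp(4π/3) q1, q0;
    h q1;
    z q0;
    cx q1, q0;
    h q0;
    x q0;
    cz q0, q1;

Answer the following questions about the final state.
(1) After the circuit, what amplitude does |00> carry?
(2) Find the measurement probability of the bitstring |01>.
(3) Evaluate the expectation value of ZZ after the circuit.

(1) |00> carries amplitude sqrt(2)*(1 - I)/4 in the final state.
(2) The probability of measuring |01> is 1/4.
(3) The expectation value of ZZ is 0.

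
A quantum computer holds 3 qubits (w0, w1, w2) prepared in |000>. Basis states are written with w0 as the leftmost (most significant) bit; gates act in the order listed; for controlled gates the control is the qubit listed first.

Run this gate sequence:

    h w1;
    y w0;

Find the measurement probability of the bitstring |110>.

The probability of measuring |110> is 1/2.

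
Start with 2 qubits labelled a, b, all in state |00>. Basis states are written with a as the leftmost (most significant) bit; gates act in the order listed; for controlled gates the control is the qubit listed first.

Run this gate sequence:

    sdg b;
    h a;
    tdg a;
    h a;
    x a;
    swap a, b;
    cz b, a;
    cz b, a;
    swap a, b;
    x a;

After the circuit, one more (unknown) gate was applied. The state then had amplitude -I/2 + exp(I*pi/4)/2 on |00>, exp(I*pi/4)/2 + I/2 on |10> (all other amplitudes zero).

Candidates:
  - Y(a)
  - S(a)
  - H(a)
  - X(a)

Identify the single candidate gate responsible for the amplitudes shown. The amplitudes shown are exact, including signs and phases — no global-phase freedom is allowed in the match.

The applied gate was Y(a). Key observation: the block from step 5 through step 10 cancels to the identity and can be dropped.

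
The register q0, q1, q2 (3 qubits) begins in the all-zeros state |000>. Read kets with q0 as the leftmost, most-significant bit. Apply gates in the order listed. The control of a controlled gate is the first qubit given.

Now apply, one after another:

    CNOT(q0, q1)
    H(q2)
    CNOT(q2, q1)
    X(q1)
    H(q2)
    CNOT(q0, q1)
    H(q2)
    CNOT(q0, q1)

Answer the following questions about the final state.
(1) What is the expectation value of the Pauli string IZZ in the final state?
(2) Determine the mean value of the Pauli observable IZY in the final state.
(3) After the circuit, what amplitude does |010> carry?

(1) The expectation value of IZZ is -1.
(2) In the final state, IZY has expectation 0.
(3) The amplitude on |010> is sqrt(2)/2.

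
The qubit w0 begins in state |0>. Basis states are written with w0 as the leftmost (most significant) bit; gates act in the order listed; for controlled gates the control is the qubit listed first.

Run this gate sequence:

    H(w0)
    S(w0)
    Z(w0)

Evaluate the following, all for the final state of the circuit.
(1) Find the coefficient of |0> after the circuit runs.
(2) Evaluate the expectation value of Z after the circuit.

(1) The final state's coefficient on |0> equals sqrt(2)/2.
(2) The expectation value of Z is 0.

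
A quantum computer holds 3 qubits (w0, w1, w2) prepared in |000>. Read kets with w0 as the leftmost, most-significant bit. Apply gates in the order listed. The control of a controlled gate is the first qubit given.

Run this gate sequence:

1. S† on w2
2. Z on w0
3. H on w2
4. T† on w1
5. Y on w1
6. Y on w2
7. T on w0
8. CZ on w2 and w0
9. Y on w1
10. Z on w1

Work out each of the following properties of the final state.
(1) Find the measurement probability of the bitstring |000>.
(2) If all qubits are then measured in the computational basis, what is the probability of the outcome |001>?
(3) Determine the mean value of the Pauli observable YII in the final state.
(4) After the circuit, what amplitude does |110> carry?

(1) The probability of measuring |000> is 1/2.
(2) Outcome |001> occurs with probability 1/2.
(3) The expectation value of YII is 0.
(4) The amplitude on |110> is 0.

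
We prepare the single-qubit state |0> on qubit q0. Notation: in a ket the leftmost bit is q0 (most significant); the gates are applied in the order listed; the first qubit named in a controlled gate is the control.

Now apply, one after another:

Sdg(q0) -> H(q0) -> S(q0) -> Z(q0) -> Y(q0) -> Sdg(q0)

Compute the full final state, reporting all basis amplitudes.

After the circuit, the state carries amplitude -sqrt(2)/2 on |0>, sqrt(2)/2 on |1>.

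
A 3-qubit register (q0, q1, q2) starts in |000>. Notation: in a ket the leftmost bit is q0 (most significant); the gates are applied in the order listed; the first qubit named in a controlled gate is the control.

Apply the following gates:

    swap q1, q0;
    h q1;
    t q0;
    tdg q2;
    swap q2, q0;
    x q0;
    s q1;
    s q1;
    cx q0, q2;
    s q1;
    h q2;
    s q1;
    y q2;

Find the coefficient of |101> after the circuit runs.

|101> carries amplitude I/2 in the final state.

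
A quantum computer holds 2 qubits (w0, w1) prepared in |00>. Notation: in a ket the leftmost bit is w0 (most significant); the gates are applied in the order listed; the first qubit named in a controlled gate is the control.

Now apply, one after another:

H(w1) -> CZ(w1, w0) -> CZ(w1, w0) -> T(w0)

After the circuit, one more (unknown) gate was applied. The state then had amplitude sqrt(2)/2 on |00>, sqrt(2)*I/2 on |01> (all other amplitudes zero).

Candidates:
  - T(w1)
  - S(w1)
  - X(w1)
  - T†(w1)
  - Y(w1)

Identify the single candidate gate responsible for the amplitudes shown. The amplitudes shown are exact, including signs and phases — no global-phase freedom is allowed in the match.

It was S(w1) that produced the state shown.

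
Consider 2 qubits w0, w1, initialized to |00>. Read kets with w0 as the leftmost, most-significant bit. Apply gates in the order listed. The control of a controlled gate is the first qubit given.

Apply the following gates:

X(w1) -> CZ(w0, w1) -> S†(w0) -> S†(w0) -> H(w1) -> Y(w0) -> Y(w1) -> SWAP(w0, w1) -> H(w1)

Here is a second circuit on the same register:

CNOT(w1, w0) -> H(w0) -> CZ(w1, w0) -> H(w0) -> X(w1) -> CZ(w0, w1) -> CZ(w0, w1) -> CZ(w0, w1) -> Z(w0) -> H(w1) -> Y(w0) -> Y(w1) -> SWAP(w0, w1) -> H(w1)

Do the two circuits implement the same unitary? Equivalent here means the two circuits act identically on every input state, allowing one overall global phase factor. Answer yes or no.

Yes, they are equivalent — the unitaries differ by at most a global phase.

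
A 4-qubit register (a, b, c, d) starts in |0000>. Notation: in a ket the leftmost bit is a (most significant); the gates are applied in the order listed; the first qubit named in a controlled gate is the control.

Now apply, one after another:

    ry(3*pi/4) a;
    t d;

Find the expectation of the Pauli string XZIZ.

In the final state, XZIZ has expectation sqrt(2)/2.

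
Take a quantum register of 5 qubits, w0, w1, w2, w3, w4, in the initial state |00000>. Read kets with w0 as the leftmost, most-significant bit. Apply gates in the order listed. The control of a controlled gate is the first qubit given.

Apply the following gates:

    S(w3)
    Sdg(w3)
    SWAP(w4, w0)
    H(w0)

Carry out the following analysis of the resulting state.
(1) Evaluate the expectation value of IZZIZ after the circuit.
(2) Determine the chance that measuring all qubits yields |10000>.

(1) The expectation value of IZZIZ is 1. Key observation: gates 1-2 undo each other exactly, leaving only the rest of the circuit to track.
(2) The probability of measuring |10000> is 1/2.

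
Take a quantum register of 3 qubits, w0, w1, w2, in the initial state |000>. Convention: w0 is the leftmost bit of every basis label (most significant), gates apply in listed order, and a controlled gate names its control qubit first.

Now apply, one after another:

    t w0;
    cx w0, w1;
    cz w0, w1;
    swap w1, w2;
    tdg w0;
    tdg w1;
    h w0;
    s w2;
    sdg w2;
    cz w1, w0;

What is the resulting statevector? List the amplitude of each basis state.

After the circuit, the state carries amplitude sqrt(2)/2 on |000>, sqrt(2)/2 on |100>, and 0 on every other basis state.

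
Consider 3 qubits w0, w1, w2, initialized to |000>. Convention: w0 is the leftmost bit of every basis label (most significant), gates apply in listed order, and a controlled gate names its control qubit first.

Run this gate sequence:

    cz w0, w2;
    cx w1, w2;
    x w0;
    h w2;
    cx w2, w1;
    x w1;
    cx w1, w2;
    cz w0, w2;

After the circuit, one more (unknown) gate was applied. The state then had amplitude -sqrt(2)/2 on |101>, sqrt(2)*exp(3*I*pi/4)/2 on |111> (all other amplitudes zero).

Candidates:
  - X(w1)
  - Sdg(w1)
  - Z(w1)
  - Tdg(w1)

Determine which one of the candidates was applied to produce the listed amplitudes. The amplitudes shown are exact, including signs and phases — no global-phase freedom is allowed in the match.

The applied gate was Tdg(w1).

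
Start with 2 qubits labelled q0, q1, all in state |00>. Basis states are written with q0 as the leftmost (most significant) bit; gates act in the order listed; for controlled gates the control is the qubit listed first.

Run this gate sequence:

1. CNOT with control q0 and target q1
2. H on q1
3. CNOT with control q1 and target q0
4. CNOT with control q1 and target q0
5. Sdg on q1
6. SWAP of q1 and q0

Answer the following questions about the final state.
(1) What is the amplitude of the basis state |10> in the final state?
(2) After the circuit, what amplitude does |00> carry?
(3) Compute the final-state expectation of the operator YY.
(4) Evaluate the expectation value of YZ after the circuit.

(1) |10> carries amplitude -sqrt(2)*I/2 in the final state.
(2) The amplitude on |00> is sqrt(2)/2.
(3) In the final state, YY has expectation 0.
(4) The observable YZ averages to -1.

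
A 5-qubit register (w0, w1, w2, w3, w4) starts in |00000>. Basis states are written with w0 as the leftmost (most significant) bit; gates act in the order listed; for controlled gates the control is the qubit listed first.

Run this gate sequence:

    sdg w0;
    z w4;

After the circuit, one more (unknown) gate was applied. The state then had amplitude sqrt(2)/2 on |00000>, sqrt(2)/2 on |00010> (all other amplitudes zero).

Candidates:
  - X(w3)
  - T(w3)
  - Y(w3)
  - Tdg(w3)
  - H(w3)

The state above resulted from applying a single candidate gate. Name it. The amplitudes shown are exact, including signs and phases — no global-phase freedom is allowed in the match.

The applied gate was H(w3).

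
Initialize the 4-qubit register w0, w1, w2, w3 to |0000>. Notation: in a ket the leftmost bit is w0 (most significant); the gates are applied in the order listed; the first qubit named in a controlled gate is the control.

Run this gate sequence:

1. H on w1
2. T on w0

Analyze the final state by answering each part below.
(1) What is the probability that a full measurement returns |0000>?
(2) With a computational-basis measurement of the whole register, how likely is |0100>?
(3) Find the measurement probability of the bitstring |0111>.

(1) Outcome |0000> occurs with probability 1/2.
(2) The probability of measuring |0100> is 1/2.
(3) Outcome |0111> occurs with probability 0.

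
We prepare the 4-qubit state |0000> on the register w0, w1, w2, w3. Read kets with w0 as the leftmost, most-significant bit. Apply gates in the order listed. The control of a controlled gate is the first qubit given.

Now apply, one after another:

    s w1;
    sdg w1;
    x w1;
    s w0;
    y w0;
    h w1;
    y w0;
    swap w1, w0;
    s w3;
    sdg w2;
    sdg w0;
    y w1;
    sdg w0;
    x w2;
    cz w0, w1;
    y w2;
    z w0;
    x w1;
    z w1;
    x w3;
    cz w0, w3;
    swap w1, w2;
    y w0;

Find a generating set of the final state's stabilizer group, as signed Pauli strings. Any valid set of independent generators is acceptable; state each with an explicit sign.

The stabilizer group can be generated by +XIII, +IZII, +IIZI, -IIIZ, among other valid generating sets.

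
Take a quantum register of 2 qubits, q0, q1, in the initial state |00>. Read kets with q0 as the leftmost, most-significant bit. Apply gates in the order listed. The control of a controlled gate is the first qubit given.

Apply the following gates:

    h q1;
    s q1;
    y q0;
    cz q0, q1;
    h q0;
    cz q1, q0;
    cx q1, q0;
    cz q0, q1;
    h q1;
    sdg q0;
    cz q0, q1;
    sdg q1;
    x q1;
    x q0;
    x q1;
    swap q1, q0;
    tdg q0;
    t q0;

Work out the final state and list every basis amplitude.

The final amplitudes are sqrt(2)*(-1 + I)/4 on |00>, sqrt(2)*(1 + I)/4 on |01>, sqrt(2)*(1 - I)/4 on |10>, sqrt(2)*(1 + I)/4 on |11>.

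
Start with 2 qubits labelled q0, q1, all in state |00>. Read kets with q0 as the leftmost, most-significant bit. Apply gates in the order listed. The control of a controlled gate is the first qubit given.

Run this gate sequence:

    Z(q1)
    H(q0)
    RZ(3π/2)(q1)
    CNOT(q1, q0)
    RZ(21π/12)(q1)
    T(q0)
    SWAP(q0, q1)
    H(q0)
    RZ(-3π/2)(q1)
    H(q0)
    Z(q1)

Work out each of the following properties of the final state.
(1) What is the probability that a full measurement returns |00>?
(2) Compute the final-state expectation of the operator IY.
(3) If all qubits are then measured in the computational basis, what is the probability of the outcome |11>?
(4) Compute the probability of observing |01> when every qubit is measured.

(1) The probability of measuring |00> is 1/2.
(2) The expectation value of IY is -sqrt(2)/2.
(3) Outcome |11> occurs with probability 0.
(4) The probability of measuring |01> is 1/2.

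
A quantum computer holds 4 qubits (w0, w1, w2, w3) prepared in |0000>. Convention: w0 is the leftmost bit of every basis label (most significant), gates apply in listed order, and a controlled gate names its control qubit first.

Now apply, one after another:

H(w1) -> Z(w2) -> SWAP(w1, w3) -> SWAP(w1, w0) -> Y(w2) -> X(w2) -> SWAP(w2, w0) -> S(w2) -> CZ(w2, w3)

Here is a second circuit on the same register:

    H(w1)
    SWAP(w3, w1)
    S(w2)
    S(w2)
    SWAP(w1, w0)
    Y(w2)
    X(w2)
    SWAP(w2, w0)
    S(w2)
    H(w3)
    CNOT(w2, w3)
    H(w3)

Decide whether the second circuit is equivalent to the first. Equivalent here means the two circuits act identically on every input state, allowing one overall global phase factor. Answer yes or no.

Yes: on every input state the two circuits agree up to one overall phase factor.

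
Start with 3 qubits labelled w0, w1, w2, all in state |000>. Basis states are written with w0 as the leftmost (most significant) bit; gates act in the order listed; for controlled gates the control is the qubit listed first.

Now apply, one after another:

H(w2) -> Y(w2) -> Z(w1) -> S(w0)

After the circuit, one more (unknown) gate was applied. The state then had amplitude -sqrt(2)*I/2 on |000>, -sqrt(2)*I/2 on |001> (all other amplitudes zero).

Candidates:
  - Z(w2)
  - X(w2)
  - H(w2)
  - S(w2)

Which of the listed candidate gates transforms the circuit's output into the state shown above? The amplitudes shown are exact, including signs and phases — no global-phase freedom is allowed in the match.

The unique candidate consistent with the amplitudes is Z(w2).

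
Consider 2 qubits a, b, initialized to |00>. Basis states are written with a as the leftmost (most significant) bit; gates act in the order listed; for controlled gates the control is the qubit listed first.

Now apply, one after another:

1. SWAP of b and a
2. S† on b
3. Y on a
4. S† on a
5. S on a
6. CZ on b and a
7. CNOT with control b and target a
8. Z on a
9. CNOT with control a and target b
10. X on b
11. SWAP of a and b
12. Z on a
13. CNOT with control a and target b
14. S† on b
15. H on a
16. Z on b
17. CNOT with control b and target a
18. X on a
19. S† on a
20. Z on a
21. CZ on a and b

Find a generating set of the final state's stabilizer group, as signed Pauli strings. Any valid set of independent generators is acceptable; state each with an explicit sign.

One valid set of independent stabilizer generators is -YI, -IZ (any independent generating set of the same group is equally correct).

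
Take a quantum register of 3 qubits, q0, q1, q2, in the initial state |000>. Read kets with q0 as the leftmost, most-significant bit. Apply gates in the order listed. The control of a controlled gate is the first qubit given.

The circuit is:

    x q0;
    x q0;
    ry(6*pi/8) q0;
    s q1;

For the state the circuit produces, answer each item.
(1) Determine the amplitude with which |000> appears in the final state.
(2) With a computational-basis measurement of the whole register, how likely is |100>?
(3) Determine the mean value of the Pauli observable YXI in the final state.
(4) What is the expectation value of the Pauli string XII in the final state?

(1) The amplitude on |000> is sqrt(2 - sqrt(2))/2.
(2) Outcome |100> occurs with probability sqrt(2)/4 + 1/2.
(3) In the final state, YXI has expectation 0.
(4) The observable XII averages to sqrt(2)/2.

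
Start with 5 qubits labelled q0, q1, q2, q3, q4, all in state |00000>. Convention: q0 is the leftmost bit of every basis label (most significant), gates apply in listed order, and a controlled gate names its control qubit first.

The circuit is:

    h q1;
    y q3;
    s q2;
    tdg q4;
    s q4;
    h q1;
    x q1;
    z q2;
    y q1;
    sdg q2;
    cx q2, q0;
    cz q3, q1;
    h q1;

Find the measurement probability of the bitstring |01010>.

The probability of measuring |01010> is 1/2.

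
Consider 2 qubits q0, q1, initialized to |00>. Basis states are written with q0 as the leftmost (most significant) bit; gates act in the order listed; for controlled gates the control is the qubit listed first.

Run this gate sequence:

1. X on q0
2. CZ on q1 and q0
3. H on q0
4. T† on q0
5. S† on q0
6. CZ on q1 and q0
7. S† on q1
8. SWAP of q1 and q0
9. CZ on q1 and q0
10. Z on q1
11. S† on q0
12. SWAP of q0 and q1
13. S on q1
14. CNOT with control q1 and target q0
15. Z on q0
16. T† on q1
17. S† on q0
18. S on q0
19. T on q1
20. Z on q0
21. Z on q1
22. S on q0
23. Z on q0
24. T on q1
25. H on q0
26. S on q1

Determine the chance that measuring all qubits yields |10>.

Outcome |10> occurs with probability sqrt(2)/4 + 1/2.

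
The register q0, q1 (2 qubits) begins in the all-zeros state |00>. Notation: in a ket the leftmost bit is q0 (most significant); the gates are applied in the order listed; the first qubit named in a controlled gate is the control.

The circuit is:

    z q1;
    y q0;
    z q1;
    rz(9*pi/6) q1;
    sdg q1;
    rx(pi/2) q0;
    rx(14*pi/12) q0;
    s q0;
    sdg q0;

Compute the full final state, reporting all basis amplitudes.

The final amplitudes are -exp(I*pi/4)/2 on |00>, 0 on |01>, sqrt(3)*exp(3*I*pi/4)/2 on |10>, 0 on |11>. Key observation: the block from step 8 through step 9 cancels to the identity and can be dropped.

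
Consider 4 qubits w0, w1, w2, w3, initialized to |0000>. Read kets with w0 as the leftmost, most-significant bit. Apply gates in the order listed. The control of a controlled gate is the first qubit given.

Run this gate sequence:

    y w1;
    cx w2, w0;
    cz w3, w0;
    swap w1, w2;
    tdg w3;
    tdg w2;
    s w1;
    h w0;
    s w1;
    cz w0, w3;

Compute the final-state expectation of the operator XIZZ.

In the final state, XIZZ has expectation -1.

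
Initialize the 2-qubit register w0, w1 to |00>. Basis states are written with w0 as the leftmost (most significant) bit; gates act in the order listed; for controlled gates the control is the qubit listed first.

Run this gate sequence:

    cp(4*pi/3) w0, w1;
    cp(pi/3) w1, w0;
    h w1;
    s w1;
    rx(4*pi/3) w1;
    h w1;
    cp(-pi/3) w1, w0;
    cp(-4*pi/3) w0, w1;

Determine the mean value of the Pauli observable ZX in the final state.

The expectation value of ZX is -sqrt(3)/2.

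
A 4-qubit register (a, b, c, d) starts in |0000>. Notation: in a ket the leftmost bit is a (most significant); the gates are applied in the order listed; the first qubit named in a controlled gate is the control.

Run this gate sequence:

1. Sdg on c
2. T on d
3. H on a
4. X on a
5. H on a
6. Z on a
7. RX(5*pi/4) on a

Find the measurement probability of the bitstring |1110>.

A full measurement returns |1110> with probability 0. Key observation: steps 3-6 multiply out to the identity, so the circuit reduces to the remaining gates.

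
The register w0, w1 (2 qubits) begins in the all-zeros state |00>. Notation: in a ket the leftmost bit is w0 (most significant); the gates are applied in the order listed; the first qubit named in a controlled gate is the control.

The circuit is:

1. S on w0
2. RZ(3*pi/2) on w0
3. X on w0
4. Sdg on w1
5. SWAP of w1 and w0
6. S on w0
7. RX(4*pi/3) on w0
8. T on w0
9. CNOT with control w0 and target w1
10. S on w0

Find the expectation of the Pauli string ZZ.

The observable ZZ averages to -1.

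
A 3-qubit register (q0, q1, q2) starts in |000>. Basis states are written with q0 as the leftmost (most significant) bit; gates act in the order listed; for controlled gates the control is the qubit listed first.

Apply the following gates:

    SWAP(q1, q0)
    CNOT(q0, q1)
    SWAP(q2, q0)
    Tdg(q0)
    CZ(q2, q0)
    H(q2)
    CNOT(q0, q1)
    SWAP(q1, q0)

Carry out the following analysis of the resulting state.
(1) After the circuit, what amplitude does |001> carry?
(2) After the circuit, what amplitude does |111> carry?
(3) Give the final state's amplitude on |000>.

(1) The final state's coefficient on |001> equals sqrt(2)/2.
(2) |111> carries amplitude 0 in the final state.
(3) |000> carries amplitude sqrt(2)/2 in the final state.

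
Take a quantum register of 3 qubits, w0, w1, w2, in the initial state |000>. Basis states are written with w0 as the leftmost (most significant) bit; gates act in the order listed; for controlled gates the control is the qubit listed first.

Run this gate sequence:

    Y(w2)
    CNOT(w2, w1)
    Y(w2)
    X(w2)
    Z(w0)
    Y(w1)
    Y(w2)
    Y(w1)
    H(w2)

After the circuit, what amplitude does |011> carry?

The final state's coefficient on |011> equals -sqrt(2)*I/2.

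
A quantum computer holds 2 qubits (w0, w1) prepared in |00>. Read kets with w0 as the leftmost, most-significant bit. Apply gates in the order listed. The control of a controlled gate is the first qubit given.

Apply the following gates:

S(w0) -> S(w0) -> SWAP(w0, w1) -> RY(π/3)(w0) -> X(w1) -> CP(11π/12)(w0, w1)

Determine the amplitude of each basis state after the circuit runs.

The resulting statevector has amplitude 0 on |00>, sqrt(3)/2 on |01>, 0 on |10>, exp(11*I*pi/12)/2 on |11>.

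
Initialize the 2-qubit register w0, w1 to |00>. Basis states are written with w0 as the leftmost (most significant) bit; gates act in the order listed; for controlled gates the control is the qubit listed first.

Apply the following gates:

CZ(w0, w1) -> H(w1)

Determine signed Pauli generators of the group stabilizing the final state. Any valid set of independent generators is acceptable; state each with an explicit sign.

The final state is stabilized by the group generated by +IX, +ZI; other independent generating sets are equally valid.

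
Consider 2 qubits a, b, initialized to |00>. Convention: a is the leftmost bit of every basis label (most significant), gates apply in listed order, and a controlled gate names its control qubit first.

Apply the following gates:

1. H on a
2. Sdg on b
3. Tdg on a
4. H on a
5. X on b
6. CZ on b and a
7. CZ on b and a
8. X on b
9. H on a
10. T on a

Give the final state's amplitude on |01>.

The final state's coefficient on |01> equals 0. Key observation: gates 4-9 undo each other exactly, leaving only the rest of the circuit to track.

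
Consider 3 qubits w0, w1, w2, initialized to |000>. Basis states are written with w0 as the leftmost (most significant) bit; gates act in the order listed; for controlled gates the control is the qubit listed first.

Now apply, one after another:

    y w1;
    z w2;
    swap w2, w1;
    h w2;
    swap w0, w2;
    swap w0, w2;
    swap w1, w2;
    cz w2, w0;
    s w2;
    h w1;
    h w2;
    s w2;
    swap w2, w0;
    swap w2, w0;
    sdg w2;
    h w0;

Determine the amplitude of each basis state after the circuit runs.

The final amplitudes are 0 on |000>, 0 on |001>, I/2 on |010>, I/2 on |011>, 0 on |100>, 0 on |101>, I/2 on |110>, I/2 on |111>.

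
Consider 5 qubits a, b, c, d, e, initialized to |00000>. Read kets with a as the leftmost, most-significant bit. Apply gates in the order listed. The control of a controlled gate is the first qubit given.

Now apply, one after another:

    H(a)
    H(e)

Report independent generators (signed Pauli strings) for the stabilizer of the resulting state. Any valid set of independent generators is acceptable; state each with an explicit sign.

The final state is stabilized by the group generated by +XIIII, +IIIIX, +IZIII, +IIZII, +IIIZI; other independent generating sets are equally valid.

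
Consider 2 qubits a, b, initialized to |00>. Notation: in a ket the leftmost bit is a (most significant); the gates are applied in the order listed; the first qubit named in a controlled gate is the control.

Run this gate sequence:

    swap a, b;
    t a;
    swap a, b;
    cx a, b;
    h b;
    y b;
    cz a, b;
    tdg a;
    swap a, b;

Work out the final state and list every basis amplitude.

The final amplitudes are -sqrt(2)*I/2 on |00>, 0 on |01>, sqrt(2)*I/2 on |10>, 0 on |11>.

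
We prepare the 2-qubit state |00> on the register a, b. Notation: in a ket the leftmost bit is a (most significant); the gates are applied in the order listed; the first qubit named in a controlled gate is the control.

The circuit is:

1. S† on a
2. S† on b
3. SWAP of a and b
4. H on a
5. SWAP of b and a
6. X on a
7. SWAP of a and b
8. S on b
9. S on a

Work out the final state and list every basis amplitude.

After the circuit, the state carries amplitude 0 on |00>, sqrt(2)*I/2 on |01>, 0 on |10>, -sqrt(2)/2 on |11>.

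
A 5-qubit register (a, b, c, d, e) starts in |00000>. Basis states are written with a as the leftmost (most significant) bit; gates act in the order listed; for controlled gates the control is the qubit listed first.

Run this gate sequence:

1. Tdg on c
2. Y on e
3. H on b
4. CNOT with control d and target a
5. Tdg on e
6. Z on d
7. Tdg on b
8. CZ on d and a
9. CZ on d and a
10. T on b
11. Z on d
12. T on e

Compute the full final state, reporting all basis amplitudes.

The resulting statevector has amplitude sqrt(2)*I/2 on |00001>, sqrt(2)*I/2 on |01001>, and 0 on every other basis state. Key observation: steps 5-12 multiply out to the identity, so the circuit reduces to the remaining gates.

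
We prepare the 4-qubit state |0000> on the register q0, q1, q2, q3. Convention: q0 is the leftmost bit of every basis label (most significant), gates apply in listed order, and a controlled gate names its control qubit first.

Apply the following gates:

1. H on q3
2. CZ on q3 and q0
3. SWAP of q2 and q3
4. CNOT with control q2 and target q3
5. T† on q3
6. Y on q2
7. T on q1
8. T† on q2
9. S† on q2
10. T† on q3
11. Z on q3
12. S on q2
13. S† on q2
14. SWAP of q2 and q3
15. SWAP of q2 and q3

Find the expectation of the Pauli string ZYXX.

The expectation value of ZYXX is 0.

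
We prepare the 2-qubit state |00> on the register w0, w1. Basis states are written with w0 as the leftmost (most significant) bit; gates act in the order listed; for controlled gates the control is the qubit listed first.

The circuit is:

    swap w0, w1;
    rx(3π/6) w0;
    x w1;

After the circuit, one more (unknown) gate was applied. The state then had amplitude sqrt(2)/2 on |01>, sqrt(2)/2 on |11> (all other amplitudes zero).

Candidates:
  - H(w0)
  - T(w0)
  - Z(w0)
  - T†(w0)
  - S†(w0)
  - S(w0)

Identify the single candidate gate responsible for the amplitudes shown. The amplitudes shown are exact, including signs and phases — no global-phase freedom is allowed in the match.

The unique candidate consistent with the amplitudes is S(w0).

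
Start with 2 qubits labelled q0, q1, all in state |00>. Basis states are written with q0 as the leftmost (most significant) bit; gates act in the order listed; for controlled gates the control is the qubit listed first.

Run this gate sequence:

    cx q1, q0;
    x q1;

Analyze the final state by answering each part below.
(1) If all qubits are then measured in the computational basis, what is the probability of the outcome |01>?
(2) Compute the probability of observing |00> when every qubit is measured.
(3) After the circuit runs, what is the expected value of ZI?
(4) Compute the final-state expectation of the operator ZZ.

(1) A full measurement returns |01> with probability 1.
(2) Outcome |00> occurs with probability 0.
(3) The observable ZI averages to 1.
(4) The observable ZZ averages to -1.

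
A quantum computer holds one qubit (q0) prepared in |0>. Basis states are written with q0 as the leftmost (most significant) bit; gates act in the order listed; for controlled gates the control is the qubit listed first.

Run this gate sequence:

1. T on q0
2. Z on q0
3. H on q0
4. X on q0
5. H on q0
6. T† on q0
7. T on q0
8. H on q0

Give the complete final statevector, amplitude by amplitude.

After the circuit, the state carries amplitude sqrt(2)/2 on |0>, sqrt(2)/2 on |1>. Key observation: the block from step 5 through step 8 cancels to the identity and can be dropped.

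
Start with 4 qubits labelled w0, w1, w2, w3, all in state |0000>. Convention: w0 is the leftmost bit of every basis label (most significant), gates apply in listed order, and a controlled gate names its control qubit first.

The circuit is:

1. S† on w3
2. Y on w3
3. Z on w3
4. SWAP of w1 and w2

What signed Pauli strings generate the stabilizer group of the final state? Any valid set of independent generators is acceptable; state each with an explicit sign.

The final state is stabilized by the group generated by +ZIII, +IZII, +IIZI, -IIIZ; other independent generating sets are equally valid.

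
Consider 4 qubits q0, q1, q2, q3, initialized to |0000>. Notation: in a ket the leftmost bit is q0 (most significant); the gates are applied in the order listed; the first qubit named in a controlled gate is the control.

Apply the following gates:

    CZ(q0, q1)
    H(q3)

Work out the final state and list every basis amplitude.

After the circuit, the state carries amplitude sqrt(2)/2 on |0000>, sqrt(2)/2 on |0001>, and 0 on every other basis state.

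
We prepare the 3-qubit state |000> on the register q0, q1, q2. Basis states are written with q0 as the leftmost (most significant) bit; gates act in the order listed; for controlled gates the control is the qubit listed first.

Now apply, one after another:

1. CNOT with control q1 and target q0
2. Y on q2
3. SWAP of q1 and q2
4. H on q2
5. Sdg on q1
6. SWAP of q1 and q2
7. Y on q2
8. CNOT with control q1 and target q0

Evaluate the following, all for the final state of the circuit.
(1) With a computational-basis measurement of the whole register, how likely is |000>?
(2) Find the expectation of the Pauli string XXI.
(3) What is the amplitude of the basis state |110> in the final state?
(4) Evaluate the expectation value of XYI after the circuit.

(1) The probability of measuring |000> is 1/2.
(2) In the final state, XXI has expectation 1.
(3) The amplitude on |110> is -sqrt(2)*I/2.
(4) In the final state, XYI has expectation 0.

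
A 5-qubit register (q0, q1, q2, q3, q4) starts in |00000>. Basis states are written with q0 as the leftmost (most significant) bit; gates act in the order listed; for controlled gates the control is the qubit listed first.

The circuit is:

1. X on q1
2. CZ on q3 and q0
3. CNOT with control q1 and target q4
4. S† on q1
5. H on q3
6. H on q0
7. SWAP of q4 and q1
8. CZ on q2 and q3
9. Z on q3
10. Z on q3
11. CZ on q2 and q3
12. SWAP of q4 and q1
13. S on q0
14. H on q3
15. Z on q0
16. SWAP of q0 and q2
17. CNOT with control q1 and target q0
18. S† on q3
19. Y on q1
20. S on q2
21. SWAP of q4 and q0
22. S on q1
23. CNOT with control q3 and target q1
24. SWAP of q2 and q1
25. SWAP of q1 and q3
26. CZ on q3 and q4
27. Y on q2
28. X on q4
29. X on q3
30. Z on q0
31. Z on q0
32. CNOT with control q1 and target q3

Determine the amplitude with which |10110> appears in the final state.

The amplitude on |10110> is -sqrt(2)*I/2. Key observation: steps 7-12 multiply out to the identity, so the circuit reduces to the remaining gates.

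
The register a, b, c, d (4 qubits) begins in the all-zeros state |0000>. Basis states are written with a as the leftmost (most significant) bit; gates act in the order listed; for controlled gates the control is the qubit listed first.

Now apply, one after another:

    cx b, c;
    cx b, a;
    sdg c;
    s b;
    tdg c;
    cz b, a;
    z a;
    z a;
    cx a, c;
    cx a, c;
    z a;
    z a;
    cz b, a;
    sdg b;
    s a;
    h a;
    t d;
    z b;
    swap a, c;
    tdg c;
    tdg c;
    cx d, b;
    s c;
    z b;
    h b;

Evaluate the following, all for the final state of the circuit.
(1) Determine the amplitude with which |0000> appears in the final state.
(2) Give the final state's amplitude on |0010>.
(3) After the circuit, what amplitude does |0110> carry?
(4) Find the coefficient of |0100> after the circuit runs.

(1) The final state's coefficient on |0000> equals 1/2. Key observation: the block from step 6 through step 13 cancels to the identity and can be dropped.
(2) The final state's coefficient on |0010> equals 1/2.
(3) |0110> carries amplitude 1/2 in the final state.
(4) The amplitude on |0100> is 1/2.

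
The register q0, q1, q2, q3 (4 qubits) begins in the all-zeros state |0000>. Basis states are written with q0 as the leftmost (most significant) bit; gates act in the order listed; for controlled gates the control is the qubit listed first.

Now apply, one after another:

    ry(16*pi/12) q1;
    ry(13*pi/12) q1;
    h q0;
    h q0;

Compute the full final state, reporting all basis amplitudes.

The resulting statevector has amplitude -sqrt(sqrt(2) + 2)/4 - sqrt(6 - 3*sqrt(2))/4 on |0000>, -sqrt(3*sqrt(2) + 6)/4 + sqrt(2 - sqrt(2))/4 on |0100>, and 0 on every other basis state. Key observation: gates 3-4 undo each other exactly, leaving only the rest of the circuit to track.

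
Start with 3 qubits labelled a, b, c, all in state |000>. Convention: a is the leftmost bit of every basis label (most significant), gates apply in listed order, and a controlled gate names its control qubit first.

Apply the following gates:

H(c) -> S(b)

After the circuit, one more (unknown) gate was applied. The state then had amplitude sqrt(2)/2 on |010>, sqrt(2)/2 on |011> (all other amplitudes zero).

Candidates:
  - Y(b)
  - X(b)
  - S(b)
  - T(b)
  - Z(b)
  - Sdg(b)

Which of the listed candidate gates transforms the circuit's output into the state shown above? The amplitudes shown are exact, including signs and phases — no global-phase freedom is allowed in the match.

The unique candidate consistent with the amplitudes is X(b).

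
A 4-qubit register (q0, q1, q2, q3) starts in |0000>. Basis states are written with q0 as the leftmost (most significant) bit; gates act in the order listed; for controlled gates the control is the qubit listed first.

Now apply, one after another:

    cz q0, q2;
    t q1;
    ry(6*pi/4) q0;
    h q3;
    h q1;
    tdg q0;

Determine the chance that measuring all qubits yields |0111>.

The probability of measuring |0111> is 0.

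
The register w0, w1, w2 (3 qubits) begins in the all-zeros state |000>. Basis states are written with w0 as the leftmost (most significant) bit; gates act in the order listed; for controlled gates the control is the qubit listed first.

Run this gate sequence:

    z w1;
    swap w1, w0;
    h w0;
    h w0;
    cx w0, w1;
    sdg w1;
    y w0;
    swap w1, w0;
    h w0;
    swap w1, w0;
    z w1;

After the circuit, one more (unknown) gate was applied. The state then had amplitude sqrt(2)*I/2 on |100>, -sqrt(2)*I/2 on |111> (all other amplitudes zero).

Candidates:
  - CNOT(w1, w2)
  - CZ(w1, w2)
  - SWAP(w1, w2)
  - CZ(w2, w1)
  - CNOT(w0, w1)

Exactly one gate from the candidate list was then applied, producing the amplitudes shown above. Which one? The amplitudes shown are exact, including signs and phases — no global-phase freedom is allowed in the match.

The unique candidate consistent with the amplitudes is CNOT(w1, w2).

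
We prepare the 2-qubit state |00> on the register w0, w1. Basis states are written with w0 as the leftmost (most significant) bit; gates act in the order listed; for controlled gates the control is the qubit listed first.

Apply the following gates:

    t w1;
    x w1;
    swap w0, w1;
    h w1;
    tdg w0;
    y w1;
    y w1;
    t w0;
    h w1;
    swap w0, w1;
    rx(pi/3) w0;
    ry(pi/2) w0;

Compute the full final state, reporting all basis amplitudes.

The final amplitudes are 0 on |00>, sqrt(6)/4 + sqrt(2)*I/4 on |01>, 0 on |10>, sqrt(6)/4 - sqrt(2)*I/4 on |11>.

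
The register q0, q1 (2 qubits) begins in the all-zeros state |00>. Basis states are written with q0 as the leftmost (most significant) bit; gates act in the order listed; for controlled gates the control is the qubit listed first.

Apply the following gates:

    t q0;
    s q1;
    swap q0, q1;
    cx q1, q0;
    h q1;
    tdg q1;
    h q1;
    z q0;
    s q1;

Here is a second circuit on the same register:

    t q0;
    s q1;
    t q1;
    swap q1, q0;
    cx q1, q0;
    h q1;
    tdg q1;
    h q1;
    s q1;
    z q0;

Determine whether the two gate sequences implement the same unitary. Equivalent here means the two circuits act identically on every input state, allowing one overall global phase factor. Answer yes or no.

No: there is an input state on which the two circuits produce genuinely different outputs (not merely differing by a phase).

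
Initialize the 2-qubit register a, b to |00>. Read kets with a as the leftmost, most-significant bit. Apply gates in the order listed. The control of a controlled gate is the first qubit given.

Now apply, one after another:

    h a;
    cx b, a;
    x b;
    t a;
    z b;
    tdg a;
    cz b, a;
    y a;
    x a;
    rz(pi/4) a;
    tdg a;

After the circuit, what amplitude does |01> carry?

|01> carries amplitude -sqrt(2)*exp(3*I*pi/8)/2 in the final state.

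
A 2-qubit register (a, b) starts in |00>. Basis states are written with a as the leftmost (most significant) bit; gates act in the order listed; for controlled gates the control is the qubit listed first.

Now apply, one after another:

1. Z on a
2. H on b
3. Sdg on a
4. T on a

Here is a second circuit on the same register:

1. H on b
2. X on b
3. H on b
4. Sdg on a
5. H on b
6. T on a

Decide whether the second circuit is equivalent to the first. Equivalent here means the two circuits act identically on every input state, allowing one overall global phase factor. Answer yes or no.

No, they are not equivalent — no single phase factor reconciles the two unitaries.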